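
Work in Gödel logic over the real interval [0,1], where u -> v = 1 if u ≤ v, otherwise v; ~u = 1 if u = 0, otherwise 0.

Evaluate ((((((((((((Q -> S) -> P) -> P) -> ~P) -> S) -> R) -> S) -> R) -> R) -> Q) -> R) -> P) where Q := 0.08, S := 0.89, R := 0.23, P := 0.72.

(Q -> S): 0.08 ≤ 0.89, so result = 1
((Q -> S) -> P): 1 > 0.72, so result = 0.72
(((Q -> S) -> P) -> P): 0.72 ≤ 0.72, so result = 1
~P: Gödel ¬ of 0.72 = 0 (operand ≠ 0)
((((Q -> S) -> P) -> P) -> ~P): 1 > 0, so result = 0
(((((Q -> S) -> P) -> P) -> ~P) -> S): 0 ≤ 0.89, so result = 1
((((((Q -> S) -> P) -> P) -> ~P) -> S) -> R): 1 > 0.23, so result = 0.23
(((((((Q -> S) -> P) -> P) -> ~P) -> S) -> R) -> S): 0.23 ≤ 0.89, so result = 1
((((((((Q -> S) -> P) -> P) -> ~P) -> S) -> R) -> S) -> R): 1 > 0.23, so result = 0.23
(((((((((Q -> S) -> P) -> P) -> ~P) -> S) -> R) -> S) -> R) -> R): 0.23 ≤ 0.23, so result = 1
((((((((((Q -> S) -> P) -> P) -> ~P) -> S) -> R) -> S) -> R) -> R) -> Q): 1 > 0.08, so result = 0.08
(((((((((((Q -> S) -> P) -> P) -> ~P) -> S) -> R) -> S) -> R) -> R) -> Q) -> R): 0.08 ≤ 0.23, so result = 1
((((((((((((Q -> S) -> P) -> P) -> ~P) -> S) -> R) -> S) -> R) -> R) -> Q) -> R) -> P): 1 > 0.72, so result = 0.72

0.72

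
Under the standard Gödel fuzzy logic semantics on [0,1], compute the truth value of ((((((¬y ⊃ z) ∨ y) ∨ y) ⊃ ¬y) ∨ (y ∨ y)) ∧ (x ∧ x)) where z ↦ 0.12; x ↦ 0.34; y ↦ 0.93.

0.34

¬y: Gödel ¬ of 0.93 = 0 (operand ≠ 0)
(¬y ⊃ z): 0 ≤ 0.12, so result = 1
((¬y ⊃ z) ∨ y) = max(1, 0.93) = 1
(((¬y ⊃ z) ∨ y) ∨ y) = max(1, 0.93) = 1
¬y: Gödel ¬ of 0.93 = 0 (operand ≠ 0)
((((¬y ⊃ z) ∨ y) ∨ y) ⊃ ¬y): 1 > 0, so result = 0
(y ∨ y) = max(0.93, 0.93) = 0.93
(((((¬y ⊃ z) ∨ y) ∨ y) ⊃ ¬y) ∨ (y ∨ y)) = max(0, 0.93) = 0.93
(x ∧ x) = min(0.34, 0.34) = 0.34
((((((¬y ⊃ z) ∨ y) ∨ y) ⊃ ¬y) ∨ (y ∨ y)) ∧ (x ∧ x)) = min(0.93, 0.34) = 0.34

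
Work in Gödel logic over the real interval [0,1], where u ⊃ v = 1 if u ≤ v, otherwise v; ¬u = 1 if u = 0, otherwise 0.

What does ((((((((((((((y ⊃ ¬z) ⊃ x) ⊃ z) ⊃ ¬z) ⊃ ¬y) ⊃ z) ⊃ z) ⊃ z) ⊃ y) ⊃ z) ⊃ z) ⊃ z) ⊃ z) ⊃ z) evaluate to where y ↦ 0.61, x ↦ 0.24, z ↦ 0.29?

¬z: Gödel ¬ of 0.29 = 0 (operand ≠ 0)
(y ⊃ ¬z): 0.61 > 0, so result = 0
((y ⊃ ¬z) ⊃ x): 0 ≤ 0.24, so result = 1
(((y ⊃ ¬z) ⊃ x) ⊃ z): 1 > 0.29, so result = 0.29
¬z: Gödel ¬ of 0.29 = 0 (operand ≠ 0)
((((y ⊃ ¬z) ⊃ x) ⊃ z) ⊃ ¬z): 0.29 > 0, so result = 0
¬y: Gödel ¬ of 0.61 = 0 (operand ≠ 0)
(((((y ⊃ ¬z) ⊃ x) ⊃ z) ⊃ ¬z) ⊃ ¬y): 0 ≤ 0, so result = 1
((((((y ⊃ ¬z) ⊃ x) ⊃ z) ⊃ ¬z) ⊃ ¬y) ⊃ z): 1 > 0.29, so result = 0.29
(((((((y ⊃ ¬z) ⊃ x) ⊃ z) ⊃ ¬z) ⊃ ¬y) ⊃ z) ⊃ z): 0.29 ≤ 0.29, so result = 1
((((((((y ⊃ ¬z) ⊃ x) ⊃ z) ⊃ ¬z) ⊃ ¬y) ⊃ z) ⊃ z) ⊃ z): 1 > 0.29, so result = 0.29
(((((((((y ⊃ ¬z) ⊃ x) ⊃ z) ⊃ ¬z) ⊃ ¬y) ⊃ z) ⊃ z) ⊃ z) ⊃ y): 0.29 ≤ 0.61, so result = 1
((((((((((y ⊃ ¬z) ⊃ x) ⊃ z) ⊃ ¬z) ⊃ ¬y) ⊃ z) ⊃ z) ⊃ z) ⊃ y) ⊃ z): 1 > 0.29, so result = 0.29
(((((((((((y ⊃ ¬z) ⊃ x) ⊃ z) ⊃ ¬z) ⊃ ¬y) ⊃ z) ⊃ z) ⊃ z) ⊃ y) ⊃ z) ⊃ z): 0.29 ≤ 0.29, so result = 1
((((((((((((y ⊃ ¬z) ⊃ x) ⊃ z) ⊃ ¬z) ⊃ ¬y) ⊃ z) ⊃ z) ⊃ z) ⊃ y) ⊃ z) ⊃ z) ⊃ z): 1 > 0.29, so result = 0.29
(((((((((((((y ⊃ ¬z) ⊃ x) ⊃ z) ⊃ ¬z) ⊃ ¬y) ⊃ z) ⊃ z) ⊃ z) ⊃ y) ⊃ z) ⊃ z) ⊃ z) ⊃ z): 0.29 ≤ 0.29, so result = 1
((((((((((((((y ⊃ ¬z) ⊃ x) ⊃ z) ⊃ ¬z) ⊃ ¬y) ⊃ z) ⊃ z) ⊃ z) ⊃ y) ⊃ z) ⊃ z) ⊃ z) ⊃ z) ⊃ z): 1 > 0.29, so result = 0.29

0.29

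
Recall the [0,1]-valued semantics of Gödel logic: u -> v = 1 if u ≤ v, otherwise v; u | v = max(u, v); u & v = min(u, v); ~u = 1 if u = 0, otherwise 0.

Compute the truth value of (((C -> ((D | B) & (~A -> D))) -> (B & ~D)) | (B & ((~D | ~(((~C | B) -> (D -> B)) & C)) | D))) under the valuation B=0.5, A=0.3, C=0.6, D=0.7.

(D | B) = max(0.7, 0.5) = 0.7
~A: Gödel ¬ of 0.3 = 0 (operand ≠ 0)
(~A -> D): 0 ≤ 0.7, so result = 1
((D | B) & (~A -> D)) = min(0.7, 1) = 0.7
(C -> ((D | B) & (~A -> D))): 0.6 ≤ 0.7, so result = 1
~D: Gödel ¬ of 0.7 = 0 (operand ≠ 0)
(B & ~D) = min(0.5, 0) = 0
((C -> ((D | B) & (~A -> D))) -> (B & ~D)): 1 > 0, so result = 0
~D: Gödel ¬ of 0.7 = 0 (operand ≠ 0)
~C: Gödel ¬ of 0.6 = 0 (operand ≠ 0)
(~C | B) = max(0, 0.5) = 0.5
(D -> B): 0.7 > 0.5, so result = 0.5
((~C | B) -> (D -> B)): 0.5 ≤ 0.5, so result = 1
(((~C | B) -> (D -> B)) & C) = min(1, 0.6) = 0.6
~(((~C | B) -> (D -> B)) & C): Gödel ¬ of 0.6 = 0 (operand ≠ 0)
(~D | ~(((~C | B) -> (D -> B)) & C)) = max(0, 0) = 0
((~D | ~(((~C | B) -> (D -> B)) & C)) | D) = max(0, 0.7) = 0.7
(B & ((~D | ~(((~C | B) -> (D -> B)) & C)) | D)) = min(0.5, 0.7) = 0.5
(((C -> ((D | B) & (~A -> D))) -> (B & ~D)) | (B & ((~D | ~(((~C | B) -> (D -> B)) & C)) | D))) = max(0, 0.5) = 0.5

0.50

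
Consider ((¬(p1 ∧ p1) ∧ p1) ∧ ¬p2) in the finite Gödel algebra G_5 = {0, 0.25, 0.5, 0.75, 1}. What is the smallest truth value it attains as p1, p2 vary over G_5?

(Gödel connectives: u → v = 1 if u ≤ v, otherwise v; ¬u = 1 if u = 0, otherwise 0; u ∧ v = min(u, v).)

The minimum is attained at p1 = 0, p2 = 0:
  (p1 ∧ p1) = min(0, 0) = 0
  ¬(p1 ∧ p1): Gödel ¬ of 0 = 1 (operand is 0)
  (¬(p1 ∧ p1) ∧ p1) = min(1, 0) = 0
  ¬p2: Gödel ¬ of 0 = 1 (operand is 0)
  ((¬(p1 ∧ p1) ∧ p1) ∧ ¬p2) = min(0, 1) = 0
Checking all 25 assignments confirms none give a value below 0.00.

0.00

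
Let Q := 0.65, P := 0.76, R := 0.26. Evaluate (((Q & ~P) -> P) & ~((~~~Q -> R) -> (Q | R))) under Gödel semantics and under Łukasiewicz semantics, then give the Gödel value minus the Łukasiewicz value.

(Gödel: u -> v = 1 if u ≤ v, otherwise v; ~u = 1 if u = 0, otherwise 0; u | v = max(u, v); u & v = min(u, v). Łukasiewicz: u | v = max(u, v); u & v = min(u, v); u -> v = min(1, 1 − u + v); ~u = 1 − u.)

Gödel evaluation:
  ~P: Gödel ¬ of 0.76 = 0 (operand ≠ 0)
  (Q & ~P) = min(0.65, 0) = 0
  ((Q & ~P) -> P): 0 ≤ 0.76, so result = 1
  ~Q: Gödel ¬ of 0.65 = 0 (operand ≠ 0)
  ~~Q: Gödel ¬ of 0 = 1 (operand is 0)
  ~~~Q: Gödel ¬ of 1 = 0 (operand ≠ 0)
  (~~~Q -> R): 0 ≤ 0.26, so result = 1
  (Q | R) = max(0.65, 0.26) = 0.65
  ((~~~Q -> R) -> (Q | R)): 1 > 0.65, so result = 0.65
  ~((~~~Q -> R) -> (Q | R)): Gödel ¬ of 0.65 = 0 (operand ≠ 0)
  (((Q & ~P) -> P) & ~((~~~Q -> R) -> (Q | R))) = min(1, 0) = 0
  Gödel value = 0
Łukasiewicz evaluation:
  ~P: Łukasiewicz ¬ gives 1 − 0.76 = 0.24
  (Q & ~P) = min(0.65, 0.24) = 0.24
  ((Q & ~P) -> P): min(1, 1 − 0.24 + 0.76) = 1
  ~Q: Łukasiewicz ¬ gives 1 − 0.65 = 0.35
  ~~Q: Łukasiewicz ¬ gives 1 − 0.35 = 0.65
  ~~~Q: Łukasiewicz ¬ gives 1 − 0.65 = 0.35
  (~~~Q -> R): min(1, 1 − 0.35 + 0.26) = 0.91
  (Q | R) = max(0.65, 0.26) = 0.65
  ((~~~Q -> R) -> (Q | R)): min(1, 1 − 0.91 + 0.65) = 0.74
  ~((~~~Q -> R) -> (Q | R)): Łukasiewicz ¬ gives 1 − 0.74 = 0.26
  (((Q & ~P) -> P) & ~((~~~Q -> R) -> (Q | R))) = min(1, 0.26) = 0.26
  Łukasiewicz value = 0.26
Difference: 0 − 0.26 = -0.26

-0.26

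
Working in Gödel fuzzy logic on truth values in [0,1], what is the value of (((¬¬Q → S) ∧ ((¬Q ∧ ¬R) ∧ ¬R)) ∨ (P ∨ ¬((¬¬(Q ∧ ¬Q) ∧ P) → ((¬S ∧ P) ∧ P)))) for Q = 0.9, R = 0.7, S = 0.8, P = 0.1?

0.10

¬Q: Gödel ¬ of 0.9 = 0 (operand ≠ 0)
¬¬Q: Gödel ¬ of 0 = 1 (operand is 0)
(¬¬Q → S): 1 > 0.8, so result = 0.8
¬Q: Gödel ¬ of 0.9 = 0 (operand ≠ 0)
¬R: Gödel ¬ of 0.7 = 0 (operand ≠ 0)
(¬Q ∧ ¬R) = min(0, 0) = 0
¬R: Gödel ¬ of 0.7 = 0 (operand ≠ 0)
((¬Q ∧ ¬R) ∧ ¬R) = min(0, 0) = 0
((¬¬Q → S) ∧ ((¬Q ∧ ¬R) ∧ ¬R)) = min(0.8, 0) = 0
¬Q: Gödel ¬ of 0.9 = 0 (operand ≠ 0)
(Q ∧ ¬Q) = min(0.9, 0) = 0
¬(Q ∧ ¬Q): Gödel ¬ of 0 = 1 (operand is 0)
¬¬(Q ∧ ¬Q): Gödel ¬ of 1 = 0 (operand ≠ 0)
(¬¬(Q ∧ ¬Q) ∧ P) = min(0, 0.1) = 0
¬S: Gödel ¬ of 0.8 = 0 (operand ≠ 0)
(¬S ∧ P) = min(0, 0.1) = 0
((¬S ∧ P) ∧ P) = min(0, 0.1) = 0
((¬¬(Q ∧ ¬Q) ∧ P) → ((¬S ∧ P) ∧ P)): 0 ≤ 0, so result = 1
¬((¬¬(Q ∧ ¬Q) ∧ P) → ((¬S ∧ P) ∧ P)): Gödel ¬ of 1 = 0 (operand ≠ 0)
(P ∨ ¬((¬¬(Q ∧ ¬Q) ∧ P) → ((¬S ∧ P) ∧ P))) = max(0.1, 0) = 0.1
(((¬¬Q → S) ∧ ((¬Q ∧ ¬R) ∧ ¬R)) ∨ (P ∨ ¬((¬¬(Q ∧ ¬Q) ∧ P) → ((¬S ∧ P) ∧ P)))) = max(0, 0.1) = 0.1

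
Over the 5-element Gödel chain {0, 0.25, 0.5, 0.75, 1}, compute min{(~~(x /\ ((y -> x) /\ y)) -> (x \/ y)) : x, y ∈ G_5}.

The minimum is attained at x = 0.25, y = 0.25:
  (y -> x): 0.25 ≤ 0.25, so result = 1
  ((y -> x) /\ y) = min(1, 0.25) = 0.25
  (x /\ ((y -> x) /\ y)) = min(0.25, 0.25) = 0.25
  ~(x /\ ((y -> x) /\ y)): Gödel ¬ of 0.25 = 0 (operand ≠ 0)
  ~~(x /\ ((y -> x) /\ y)): Gödel ¬ of 0 = 1 (operand is 0)
  (x \/ y) = max(0.25, 0.25) = 0.25
  (~~(x /\ ((y -> x) /\ y)) -> (x \/ y)): 1 > 0.25, so result = 0.25
Checking all 25 assignments confirms none give a value below 0.25.

0.25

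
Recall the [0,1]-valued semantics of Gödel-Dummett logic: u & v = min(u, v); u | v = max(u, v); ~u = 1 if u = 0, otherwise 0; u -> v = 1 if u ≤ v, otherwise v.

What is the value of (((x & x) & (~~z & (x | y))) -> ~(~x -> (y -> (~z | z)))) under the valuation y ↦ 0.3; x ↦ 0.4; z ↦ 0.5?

(x & x) = min(0.4, 0.4) = 0.4
~z: Gödel ¬ of 0.5 = 0 (operand ≠ 0)
~~z: Gödel ¬ of 0 = 1 (operand is 0)
(x | y) = max(0.4, 0.3) = 0.4
(~~z & (x | y)) = min(1, 0.4) = 0.4
((x & x) & (~~z & (x | y))) = min(0.4, 0.4) = 0.4
~x: Gödel ¬ of 0.4 = 0 (operand ≠ 0)
~z: Gödel ¬ of 0.5 = 0 (operand ≠ 0)
(~z | z) = max(0, 0.5) = 0.5
(y -> (~z | z)): 0.3 ≤ 0.5, so result = 1
(~x -> (y -> (~z | z))): 0 ≤ 1, so result = 1
~(~x -> (y -> (~z | z))): Gödel ¬ of 1 = 0 (operand ≠ 0)
(((x & x) & (~~z & (x | y))) -> ~(~x -> (y -> (~z | z)))): 0.4 > 0, so result = 0

0.00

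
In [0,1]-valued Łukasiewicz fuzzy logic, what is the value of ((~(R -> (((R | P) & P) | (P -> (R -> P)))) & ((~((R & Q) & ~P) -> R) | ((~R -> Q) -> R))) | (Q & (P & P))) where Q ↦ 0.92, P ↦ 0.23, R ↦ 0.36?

(R | P) = max(0.36, 0.23) = 0.36
((R | P) & P) = min(0.36, 0.23) = 0.23
(R -> P): min(1, 1 − 0.36 + 0.23) = 0.87
(P -> (R -> P)): min(1, 1 − 0.23 + 0.87) = 1
(((R | P) & P) | (P -> (R -> P))) = max(0.23, 1) = 1
(R -> (((R | P) & P) | (P -> (R -> P)))): min(1, 1 − 0.36 + 1) = 1
~(R -> (((R | P) & P) | (P -> (R -> P)))): Łukasiewicz ¬ gives 1 − 1 = 0
(R & Q) = min(0.36, 0.92) = 0.36
~P: Łukasiewicz ¬ gives 1 − 0.23 = 0.77
((R & Q) & ~P) = min(0.36, 0.77) = 0.36
~((R & Q) & ~P): Łukasiewicz ¬ gives 1 − 0.36 = 0.64
(~((R & Q) & ~P) -> R): min(1, 1 − 0.64 + 0.36) = 0.72
~R: Łukasiewicz ¬ gives 1 − 0.36 = 0.64
(~R -> Q): min(1, 1 − 0.64 + 0.92) = 1
((~R -> Q) -> R): min(1, 1 − 1 + 0.36) = 0.36
((~((R & Q) & ~P) -> R) | ((~R -> Q) -> R)) = max(0.72, 0.36) = 0.72
(~(R -> (((R | P) & P) | (P -> (R -> P)))) & ((~((R & Q) & ~P) -> R) | ((~R -> Q) -> R))) = min(0, 0.72) = 0
(P & P) = min(0.23, 0.23) = 0.23
(Q & (P & P)) = min(0.92, 0.23) = 0.23
((~(R -> (((R | P) & P) | (P -> (R -> P)))) & ((~((R & Q) & ~P) -> R) | ((~R -> Q) -> R))) | (Q & (P & P))) = max(0, 0.23) = 0.23

0.23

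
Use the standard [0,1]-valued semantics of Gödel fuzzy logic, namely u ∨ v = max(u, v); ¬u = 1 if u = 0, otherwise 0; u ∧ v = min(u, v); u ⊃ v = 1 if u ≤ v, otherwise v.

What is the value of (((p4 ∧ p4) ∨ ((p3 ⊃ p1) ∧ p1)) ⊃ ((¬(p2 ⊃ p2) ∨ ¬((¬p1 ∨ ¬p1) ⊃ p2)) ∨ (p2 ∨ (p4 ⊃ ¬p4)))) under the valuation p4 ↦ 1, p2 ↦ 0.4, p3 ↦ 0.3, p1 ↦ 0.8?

0.40

(p4 ∧ p4) = min(1, 1) = 1
(p3 ⊃ p1): 0.3 ≤ 0.8, so result = 1
((p3 ⊃ p1) ∧ p1) = min(1, 0.8) = 0.8
((p4 ∧ p4) ∨ ((p3 ⊃ p1) ∧ p1)) = max(1, 0.8) = 1
(p2 ⊃ p2): 0.4 ≤ 0.4, so result = 1
¬(p2 ⊃ p2): Gödel ¬ of 1 = 0 (operand ≠ 0)
¬p1: Gödel ¬ of 0.8 = 0 (operand ≠ 0)
¬p1: Gödel ¬ of 0.8 = 0 (operand ≠ 0)
(¬p1 ∨ ¬p1) = max(0, 0) = 0
((¬p1 ∨ ¬p1) ⊃ p2): 0 ≤ 0.4, so result = 1
¬((¬p1 ∨ ¬p1) ⊃ p2): Gödel ¬ of 1 = 0 (operand ≠ 0)
(¬(p2 ⊃ p2) ∨ ¬((¬p1 ∨ ¬p1) ⊃ p2)) = max(0, 0) = 0
¬p4: Gödel ¬ of 1 = 0 (operand ≠ 0)
(p4 ⊃ ¬p4): 1 > 0, so result = 0
(p2 ∨ (p4 ⊃ ¬p4)) = max(0.4, 0) = 0.4
((¬(p2 ⊃ p2) ∨ ¬((¬p1 ∨ ¬p1) ⊃ p2)) ∨ (p2 ∨ (p4 ⊃ ¬p4))) = max(0, 0.4) = 0.4
(((p4 ∧ p4) ∨ ((p3 ⊃ p1) ∧ p1)) ⊃ ((¬(p2 ⊃ p2) ∨ ¬((¬p1 ∨ ¬p1) ⊃ p2)) ∨ (p2 ∨ (p4 ⊃ ¬p4)))): 1 > 0.4, so result = 0.4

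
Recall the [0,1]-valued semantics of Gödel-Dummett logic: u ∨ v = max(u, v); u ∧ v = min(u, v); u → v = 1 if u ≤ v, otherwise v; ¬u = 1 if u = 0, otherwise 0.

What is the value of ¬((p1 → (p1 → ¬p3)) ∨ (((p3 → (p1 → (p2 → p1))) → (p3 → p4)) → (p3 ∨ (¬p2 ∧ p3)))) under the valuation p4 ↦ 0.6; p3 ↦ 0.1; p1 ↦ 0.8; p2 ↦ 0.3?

¬p3: Gödel ¬ of 0.1 = 0 (operand ≠ 0)
(p1 → ¬p3): 0.8 > 0, so result = 0
(p1 → (p1 → ¬p3)): 0.8 > 0, so result = 0
(p2 → p1): 0.3 ≤ 0.8, so result = 1
(p1 → (p2 → p1)): 0.8 ≤ 1, so result = 1
(p3 → (p1 → (p2 → p1))): 0.1 ≤ 1, so result = 1
(p3 → p4): 0.1 ≤ 0.6, so result = 1
((p3 → (p1 → (p2 → p1))) → (p3 → p4)): 1 ≤ 1, so result = 1
¬p2: Gödel ¬ of 0.3 = 0 (operand ≠ 0)
(¬p2 ∧ p3) = min(0, 0.1) = 0
(p3 ∨ (¬p2 ∧ p3)) = max(0.1, 0) = 0.1
(((p3 → (p1 → (p2 → p1))) → (p3 → p4)) → (p3 ∨ (¬p2 ∧ p3))): 1 > 0.1, so result = 0.1
((p1 → (p1 → ¬p3)) ∨ (((p3 → (p1 → (p2 → p1))) → (p3 → p4)) → (p3 ∨ (¬p2 ∧ p3)))) = max(0, 0.1) = 0.1
¬((p1 → (p1 → ¬p3)) ∨ (((p3 → (p1 → (p2 → p1))) → (p3 → p4)) → (p3 ∨ (¬p2 ∧ p3)))): Gödel ¬ of 0.1 = 0 (operand ≠ 0)

0.00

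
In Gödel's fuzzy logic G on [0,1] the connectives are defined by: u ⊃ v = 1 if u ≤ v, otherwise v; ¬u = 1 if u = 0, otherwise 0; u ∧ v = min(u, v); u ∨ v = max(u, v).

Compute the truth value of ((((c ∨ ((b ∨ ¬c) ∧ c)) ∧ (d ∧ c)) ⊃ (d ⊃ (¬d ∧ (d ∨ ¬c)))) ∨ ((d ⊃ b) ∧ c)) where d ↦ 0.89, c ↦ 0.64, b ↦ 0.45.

¬c: Gödel ¬ of 0.64 = 0 (operand ≠ 0)
(b ∨ ¬c) = max(0.45, 0) = 0.45
((b ∨ ¬c) ∧ c) = min(0.45, 0.64) = 0.45
(c ∨ ((b ∨ ¬c) ∧ c)) = max(0.64, 0.45) = 0.64
(d ∧ c) = min(0.89, 0.64) = 0.64
((c ∨ ((b ∨ ¬c) ∧ c)) ∧ (d ∧ c)) = min(0.64, 0.64) = 0.64
¬d: Gödel ¬ of 0.89 = 0 (operand ≠ 0)
¬c: Gödel ¬ of 0.64 = 0 (operand ≠ 0)
(d ∨ ¬c) = max(0.89, 0) = 0.89
(¬d ∧ (d ∨ ¬c)) = min(0, 0.89) = 0
(d ⊃ (¬d ∧ (d ∨ ¬c))): 0.89 > 0, so result = 0
(((c ∨ ((b ∨ ¬c) ∧ c)) ∧ (d ∧ c)) ⊃ (d ⊃ (¬d ∧ (d ∨ ¬c)))): 0.64 > 0, so result = 0
(d ⊃ b): 0.89 > 0.45, so result = 0.45
((d ⊃ b) ∧ c) = min(0.45, 0.64) = 0.45
((((c ∨ ((b ∨ ¬c) ∧ c)) ∧ (d ∧ c)) ⊃ (d ⊃ (¬d ∧ (d ∨ ¬c)))) ∨ ((d ⊃ b) ∧ c)) = max(0, 0.45) = 0.45

0.45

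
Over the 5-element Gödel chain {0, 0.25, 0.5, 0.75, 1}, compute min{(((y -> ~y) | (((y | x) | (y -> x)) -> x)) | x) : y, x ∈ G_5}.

0.00

The minimum is attained at y = 0.25, x = 0:
  ~y: Gödel ¬ of 0.25 = 0 (operand ≠ 0)
  (y -> ~y): 0.25 > 0, so result = 0
  (y | x) = max(0.25, 0) = 0.25
  (y -> x): 0.25 > 0, so result = 0
  ((y | x) | (y -> x)) = max(0.25, 0) = 0.25
  (((y | x) | (y -> x)) -> x): 0.25 > 0, so result = 0
  ((y -> ~y) | (((y | x) | (y -> x)) -> x)) = max(0, 0) = 0
  (((y -> ~y) | (((y | x) | (y -> x)) -> x)) | x) = max(0, 0) = 0
Checking all 25 assignments confirms none give a value below 0.00.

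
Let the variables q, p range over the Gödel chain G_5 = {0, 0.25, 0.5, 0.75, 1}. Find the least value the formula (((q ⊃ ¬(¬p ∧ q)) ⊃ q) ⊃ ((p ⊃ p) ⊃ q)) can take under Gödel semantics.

0.25

The minimum is attained at q = 0.25, p = 0:
  ¬p: Gödel ¬ of 0 = 1 (operand is 0)
  (¬p ∧ q) = min(1, 0.25) = 0.25
  ¬(¬p ∧ q): Gödel ¬ of 0.25 = 0 (operand ≠ 0)
  (q ⊃ ¬(¬p ∧ q)): 0.25 > 0, so result = 0
  ((q ⊃ ¬(¬p ∧ q)) ⊃ q): 0 ≤ 0.25, so result = 1
  (p ⊃ p): 0 ≤ 0, so result = 1
  ((p ⊃ p) ⊃ q): 1 > 0.25, so result = 0.25
  (((q ⊃ ¬(¬p ∧ q)) ⊃ q) ⊃ ((p ⊃ p) ⊃ q)): 1 > 0.25, so result = 0.25
Checking all 25 assignments confirms none give a value below 0.25.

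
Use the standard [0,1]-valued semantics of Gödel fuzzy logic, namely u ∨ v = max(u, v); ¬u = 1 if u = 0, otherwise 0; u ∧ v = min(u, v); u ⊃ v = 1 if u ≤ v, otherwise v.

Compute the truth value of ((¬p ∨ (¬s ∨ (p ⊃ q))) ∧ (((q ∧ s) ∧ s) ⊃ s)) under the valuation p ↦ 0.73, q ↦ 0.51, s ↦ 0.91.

¬p: Gödel ¬ of 0.73 = 0 (operand ≠ 0)
¬s: Gödel ¬ of 0.91 = 0 (operand ≠ 0)
(p ⊃ q): 0.73 > 0.51, so result = 0.51
(¬s ∨ (p ⊃ q)) = max(0, 0.51) = 0.51
(¬p ∨ (¬s ∨ (p ⊃ q))) = max(0, 0.51) = 0.51
(q ∧ s) = min(0.51, 0.91) = 0.51
((q ∧ s) ∧ s) = min(0.51, 0.91) = 0.51
(((q ∧ s) ∧ s) ⊃ s): 0.51 ≤ 0.91, so result = 1
((¬p ∨ (¬s ∨ (p ⊃ q))) ∧ (((q ∧ s) ∧ s) ⊃ s)) = min(0.51, 1) = 0.51

0.51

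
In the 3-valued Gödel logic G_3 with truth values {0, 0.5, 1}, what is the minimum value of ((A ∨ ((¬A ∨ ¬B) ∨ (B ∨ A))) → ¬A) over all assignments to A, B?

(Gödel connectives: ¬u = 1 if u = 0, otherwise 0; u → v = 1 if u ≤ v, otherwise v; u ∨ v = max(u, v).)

The minimum is attained at A = 0.5, B = 0:
  ¬A: Gödel ¬ of 0.5 = 0 (operand ≠ 0)
  ¬B: Gödel ¬ of 0 = 1 (operand is 0)
  (¬A ∨ ¬B) = max(0, 1) = 1
  (B ∨ A) = max(0, 0.5) = 0.5
  ((¬A ∨ ¬B) ∨ (B ∨ A)) = max(1, 0.5) = 1
  (A ∨ ((¬A ∨ ¬B) ∨ (B ∨ A))) = max(0.5, 1) = 1
  ¬A: Gödel ¬ of 0.5 = 0 (operand ≠ 0)
  ((A ∨ ((¬A ∨ ¬B) ∨ (B ∨ A))) → ¬A): 1 > 0, so result = 0
Checking all 9 assignments confirms none give a value below 0.00.

0.00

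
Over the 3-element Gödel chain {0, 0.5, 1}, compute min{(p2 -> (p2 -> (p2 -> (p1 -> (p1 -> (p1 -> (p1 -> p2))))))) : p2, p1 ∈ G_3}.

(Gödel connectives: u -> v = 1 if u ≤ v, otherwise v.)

1.00

Every assignment gives 1. For instance at p2 = 0, p1 = 0:
  (p1 -> p2): 0 ≤ 0, so result = 1
  (p1 -> (p1 -> p2)): 0 ≤ 1, so result = 1
  (p1 -> (p1 -> (p1 -> p2))): 0 ≤ 1, so result = 1
  (p1 -> (p1 -> (p1 -> (p1 -> p2)))): 0 ≤ 1, so result = 1
  (p2 -> (p1 -> (p1 -> (p1 -> (p1 -> p2))))): 0 ≤ 1, so result = 1
  (p2 -> (p2 -> (p1 -> (p1 -> (p1 -> (p1 -> p2)))))): 0 ≤ 1, so result = 1
  (p2 -> (p2 -> (p2 -> (p1 -> (p1 -> (p1 -> (p1 -> p2))))))): 0 ≤ 1, so result = 1
All 9 assignments give value 1 — the formula is a G_3-tautology.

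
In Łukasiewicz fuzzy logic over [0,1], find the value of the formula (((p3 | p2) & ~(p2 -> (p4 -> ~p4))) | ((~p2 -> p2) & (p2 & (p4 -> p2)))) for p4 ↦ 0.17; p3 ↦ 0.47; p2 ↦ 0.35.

(p3 | p2) = max(0.47, 0.35) = 0.47
~p4: Łukasiewicz ¬ gives 1 − 0.17 = 0.83
(p4 -> ~p4): min(1, 1 − 0.17 + 0.83) = 1
(p2 -> (p4 -> ~p4)): min(1, 1 − 0.35 + 1) = 1
~(p2 -> (p4 -> ~p4)): Łukasiewicz ¬ gives 1 − 1 = 0
((p3 | p2) & ~(p2 -> (p4 -> ~p4))) = min(0.47, 0) = 0
~p2: Łukasiewicz ¬ gives 1 − 0.35 = 0.65
(~p2 -> p2): min(1, 1 − 0.65 + 0.35) = 0.7
(p4 -> p2): min(1, 1 − 0.17 + 0.35) = 1
(p2 & (p4 -> p2)) = min(0.35, 1) = 0.35
((~p2 -> p2) & (p2 & (p4 -> p2))) = min(0.7, 0.35) = 0.35
(((p3 | p2) & ~(p2 -> (p4 -> ~p4))) | ((~p2 -> p2) & (p2 & (p4 -> p2)))) = max(0, 0.35) = 0.35

0.35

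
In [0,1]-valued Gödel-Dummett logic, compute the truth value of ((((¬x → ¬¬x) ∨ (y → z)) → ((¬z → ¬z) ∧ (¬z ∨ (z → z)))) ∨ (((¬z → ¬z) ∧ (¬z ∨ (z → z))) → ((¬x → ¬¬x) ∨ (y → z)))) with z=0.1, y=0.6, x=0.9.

1.00

¬x: Gödel ¬ of 0.9 = 0 (operand ≠ 0)
¬x: Gödel ¬ of 0.9 = 0 (operand ≠ 0)
¬¬x: Gödel ¬ of 0 = 1 (operand is 0)
(¬x → ¬¬x): 0 ≤ 1, so result = 1
(y → z): 0.6 > 0.1, so result = 0.1
((¬x → ¬¬x) ∨ (y → z)) = max(1, 0.1) = 1
¬z: Gödel ¬ of 0.1 = 0 (operand ≠ 0)
¬z: Gödel ¬ of 0.1 = 0 (operand ≠ 0)
(¬z → ¬z): 0 ≤ 0, so result = 1
¬z: Gödel ¬ of 0.1 = 0 (operand ≠ 0)
(z → z): 0.1 ≤ 0.1, so result = 1
(¬z ∨ (z → z)) = max(0, 1) = 1
((¬z → ¬z) ∧ (¬z ∨ (z → z))) = min(1, 1) = 1
(((¬x → ¬¬x) ∨ (y → z)) → ((¬z → ¬z) ∧ (¬z ∨ (z → z)))): 1 ≤ 1, so result = 1
¬z: Gödel ¬ of 0.1 = 0 (operand ≠ 0)
¬z: Gödel ¬ of 0.1 = 0 (operand ≠ 0)
(¬z → ¬z): 0 ≤ 0, so result = 1
¬z: Gödel ¬ of 0.1 = 0 (operand ≠ 0)
(z → z): 0.1 ≤ 0.1, so result = 1
(¬z ∨ (z → z)) = max(0, 1) = 1
((¬z → ¬z) ∧ (¬z ∨ (z → z))) = min(1, 1) = 1
¬x: Gödel ¬ of 0.9 = 0 (operand ≠ 0)
¬x: Gödel ¬ of 0.9 = 0 (operand ≠ 0)
¬¬x: Gödel ¬ of 0 = 1 (operand is 0)
(¬x → ¬¬x): 0 ≤ 1, so result = 1
(y → z): 0.6 > 0.1, so result = 0.1
((¬x → ¬¬x) ∨ (y → z)) = max(1, 0.1) = 1
(((¬z → ¬z) ∧ (¬z ∨ (z → z))) → ((¬x → ¬¬x) ∨ (y → z))): 1 ≤ 1, so result = 1
((((¬x → ¬¬x) ∨ (y → z)) → ((¬z → ¬z) ∧ (¬z ∨ (z → z)))) ∨ (((¬z → ¬z) ∧ (¬z ∨ (z → z))) → ((¬x → ¬¬x) ∨ (y → z)))) = max(1, 1) = 1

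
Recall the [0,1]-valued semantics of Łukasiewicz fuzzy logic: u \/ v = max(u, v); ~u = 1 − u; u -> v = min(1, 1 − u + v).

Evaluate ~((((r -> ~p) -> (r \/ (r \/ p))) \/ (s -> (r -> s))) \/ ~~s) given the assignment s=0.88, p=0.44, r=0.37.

~p: Łukasiewicz ¬ gives 1 − 0.44 = 0.56
(r -> ~p): min(1, 1 − 0.37 + 0.56) = 1
(r \/ p) = max(0.37, 0.44) = 0.44
(r \/ (r \/ p)) = max(0.37, 0.44) = 0.44
((r -> ~p) -> (r \/ (r \/ p))): min(1, 1 − 1 + 0.44) = 0.44
(r -> s): min(1, 1 − 0.37 + 0.88) = 1
(s -> (r -> s)): min(1, 1 − 0.88 + 1) = 1
(((r -> ~p) -> (r \/ (r \/ p))) \/ (s -> (r -> s))) = max(0.44, 1) = 1
~s: Łukasiewicz ¬ gives 1 − 0.88 = 0.12
~~s: Łukasiewicz ¬ gives 1 − 0.12 = 0.88
((((r -> ~p) -> (r \/ (r \/ p))) \/ (s -> (r -> s))) \/ ~~s) = max(1, 0.88) = 1
~((((r -> ~p) -> (r \/ (r \/ p))) \/ (s -> (r -> s))) \/ ~~s): Łukasiewicz ¬ gives 1 − 1 = 0

0.00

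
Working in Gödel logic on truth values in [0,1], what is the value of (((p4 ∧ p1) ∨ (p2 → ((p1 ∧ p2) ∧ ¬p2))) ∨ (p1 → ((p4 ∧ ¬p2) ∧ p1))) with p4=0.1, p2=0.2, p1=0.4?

0.10

(p4 ∧ p1) = min(0.1, 0.4) = 0.1
(p1 ∧ p2) = min(0.4, 0.2) = 0.2
¬p2: Gödel ¬ of 0.2 = 0 (operand ≠ 0)
((p1 ∧ p2) ∧ ¬p2) = min(0.2, 0) = 0
(p2 → ((p1 ∧ p2) ∧ ¬p2)): 0.2 > 0, so result = 0
((p4 ∧ p1) ∨ (p2 → ((p1 ∧ p2) ∧ ¬p2))) = max(0.1, 0) = 0.1
¬p2: Gödel ¬ of 0.2 = 0 (operand ≠ 0)
(p4 ∧ ¬p2) = min(0.1, 0) = 0
((p4 ∧ ¬p2) ∧ p1) = min(0, 0.4) = 0
(p1 → ((p4 ∧ ¬p2) ∧ p1)): 0.4 > 0, so result = 0
(((p4 ∧ p1) ∨ (p2 → ((p1 ∧ p2) ∧ ¬p2))) ∨ (p1 → ((p4 ∧ ¬p2) ∧ p1))) = max(0.1, 0) = 0.1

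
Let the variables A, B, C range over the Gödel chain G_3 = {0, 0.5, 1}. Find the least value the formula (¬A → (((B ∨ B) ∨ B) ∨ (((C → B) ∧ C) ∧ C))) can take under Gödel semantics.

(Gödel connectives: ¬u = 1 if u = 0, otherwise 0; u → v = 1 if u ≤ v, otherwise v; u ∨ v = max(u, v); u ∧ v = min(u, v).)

The minimum is attained at A = 0, B = 0, C = 0:
  ¬A: Gödel ¬ of 0 = 1 (operand is 0)
  (B ∨ B) = max(0, 0) = 0
  ((B ∨ B) ∨ B) = max(0, 0) = 0
  (C → B): 0 ≤ 0, so result = 1
  ((C → B) ∧ C) = min(1, 0) = 0
  (((C → B) ∧ C) ∧ C) = min(0, 0) = 0
  (((B ∨ B) ∨ B) ∨ (((C → B) ∧ C) ∧ C)) = max(0, 0) = 0
  (¬A → (((B ∨ B) ∨ B) ∨ (((C → B) ∧ C) ∧ C))): 1 > 0, so result = 0
Checking all 27 assignments confirms none give a value below 0.00.

0.00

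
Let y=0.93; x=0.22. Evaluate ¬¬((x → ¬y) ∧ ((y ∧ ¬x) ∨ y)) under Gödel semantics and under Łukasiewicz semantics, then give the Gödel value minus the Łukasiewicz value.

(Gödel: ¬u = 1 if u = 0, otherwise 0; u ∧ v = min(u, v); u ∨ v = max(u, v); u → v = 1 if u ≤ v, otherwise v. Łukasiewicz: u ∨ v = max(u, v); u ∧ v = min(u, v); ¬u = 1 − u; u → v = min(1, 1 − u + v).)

Gödel evaluation:
  ¬y: Gödel ¬ of 0.93 = 0 (operand ≠ 0)
  (x → ¬y): 0.22 > 0, so result = 0
  ¬x: Gödel ¬ of 0.22 = 0 (operand ≠ 0)
  (y ∧ ¬x) = min(0.93, 0) = 0
  ((y ∧ ¬x) ∨ y) = max(0, 0.93) = 0.93
  ((x → ¬y) ∧ ((y ∧ ¬x) ∨ y)) = min(0, 0.93) = 0
  ¬((x → ¬y) ∧ ((y ∧ ¬x) ∨ y)): Gödel ¬ of 0 = 1 (operand is 0)
  ¬¬((x → ¬y) ∧ ((y ∧ ¬x) ∨ y)): Gödel ¬ of 1 = 0 (operand ≠ 0)
  Gödel value = 0
Łukasiewicz evaluation:
  ¬y: Łukasiewicz ¬ gives 1 − 0.93 = 0.07
  (x → ¬y): min(1, 1 − 0.22 + 0.07) = 0.85
  ¬x: Łukasiewicz ¬ gives 1 − 0.22 = 0.78
  (y ∧ ¬x) = min(0.93, 0.78) = 0.78
  ((y ∧ ¬x) ∨ y) = max(0.78, 0.93) = 0.93
  ((x → ¬y) ∧ ((y ∧ ¬x) ∨ y)) = min(0.85, 0.93) = 0.85
  ¬((x → ¬y) ∧ ((y ∧ ¬x) ∨ y)): Łukasiewicz ¬ gives 1 − 0.85 = 0.15
  ¬¬((x → ¬y) ∧ ((y ∧ ¬x) ∨ y)): Łukasiewicz ¬ gives 1 − 0.15 = 0.85
  Łukasiewicz value = 0.85
Difference: 0 − 0.85 = -0.85

-0.85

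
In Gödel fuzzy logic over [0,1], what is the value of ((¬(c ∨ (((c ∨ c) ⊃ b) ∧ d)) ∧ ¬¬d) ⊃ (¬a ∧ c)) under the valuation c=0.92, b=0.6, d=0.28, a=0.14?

(c ∨ c) = max(0.92, 0.92) = 0.92
((c ∨ c) ⊃ b): 0.92 > 0.6, so result = 0.6
(((c ∨ c) ⊃ b) ∧ d) = min(0.6, 0.28) = 0.28
(c ∨ (((c ∨ c) ⊃ b) ∧ d)) = max(0.92, 0.28) = 0.92
¬(c ∨ (((c ∨ c) ⊃ b) ∧ d)): Gödel ¬ of 0.92 = 0 (operand ≠ 0)
¬d: Gödel ¬ of 0.28 = 0 (operand ≠ 0)
¬¬d: Gödel ¬ of 0 = 1 (operand is 0)
(¬(c ∨ (((c ∨ c) ⊃ b) ∧ d)) ∧ ¬¬d) = min(0, 1) = 0
¬a: Gödel ¬ of 0.14 = 0 (operand ≠ 0)
(¬a ∧ c) = min(0, 0.92) = 0
((¬(c ∨ (((c ∨ c) ⊃ b) ∧ d)) ∧ ¬¬d) ⊃ (¬a ∧ c)): 0 ≤ 0, so result = 1

1.00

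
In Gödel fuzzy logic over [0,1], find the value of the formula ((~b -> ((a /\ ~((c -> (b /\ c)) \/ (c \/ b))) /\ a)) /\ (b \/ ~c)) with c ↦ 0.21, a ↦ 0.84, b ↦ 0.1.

~b: Gödel ¬ of 0.1 = 0 (operand ≠ 0)
(b /\ c) = min(0.1, 0.21) = 0.1
(c -> (b /\ c)): 0.21 > 0.1, so result = 0.1
(c \/ b) = max(0.21, 0.1) = 0.21
((c -> (b /\ c)) \/ (c \/ b)) = max(0.1, 0.21) = 0.21
~((c -> (b /\ c)) \/ (c \/ b)): Gödel ¬ of 0.21 = 0 (operand ≠ 0)
(a /\ ~((c -> (b /\ c)) \/ (c \/ b))) = min(0.84, 0) = 0
((a /\ ~((c -> (b /\ c)) \/ (c \/ b))) /\ a) = min(0, 0.84) = 0
(~b -> ((a /\ ~((c -> (b /\ c)) \/ (c \/ b))) /\ a)): 0 ≤ 0, so result = 1
~c: Gödel ¬ of 0.21 = 0 (operand ≠ 0)
(b \/ ~c) = max(0.1, 0) = 0.1
((~b -> ((a /\ ~((c -> (b /\ c)) \/ (c \/ b))) /\ a)) /\ (b \/ ~c)) = min(1, 0.1) = 0.1

0.10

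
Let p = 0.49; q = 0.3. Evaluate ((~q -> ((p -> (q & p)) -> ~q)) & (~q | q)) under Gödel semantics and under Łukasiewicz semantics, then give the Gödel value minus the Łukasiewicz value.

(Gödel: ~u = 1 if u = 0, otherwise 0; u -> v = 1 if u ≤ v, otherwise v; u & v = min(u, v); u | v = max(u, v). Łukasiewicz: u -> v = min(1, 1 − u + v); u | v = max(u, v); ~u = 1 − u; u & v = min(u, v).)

-0.40

Gödel evaluation:
  ~q: Gödel ¬ of 0.3 = 0 (operand ≠ 0)
  (q & p) = min(0.3, 0.49) = 0.3
  (p -> (q & p)): 0.49 > 0.3, so result = 0.3
  ~q: Gödel ¬ of 0.3 = 0 (operand ≠ 0)
  ((p -> (q & p)) -> ~q): 0.3 > 0, so result = 0
  (~q -> ((p -> (q & p)) -> ~q)): 0 ≤ 0, so result = 1
  ~q: Gödel ¬ of 0.3 = 0 (operand ≠ 0)
  (~q | q) = max(0, 0.3) = 0.3
  ((~q -> ((p -> (q & p)) -> ~q)) & (~q | q)) = min(1, 0.3) = 0.3
  Gödel value = 0.3
Łukasiewicz evaluation:
  ~q: Łukasiewicz ¬ gives 1 − 0.3 = 0.7
  (q & p) = min(0.3, 0.49) = 0.3
  (p -> (q & p)): min(1, 1 − 0.49 + 0.3) = 0.81
  ~q: Łukasiewicz ¬ gives 1 − 0.3 = 0.7
  ((p -> (q & p)) -> ~q): min(1, 1 − 0.81 + 0.7) = 0.89
  (~q -> ((p -> (q & p)) -> ~q)): min(1, 1 − 0.7 + 0.89) = 1
  ~q: Łukasiewicz ¬ gives 1 − 0.3 = 0.7
  (~q | q) = max(0.7, 0.3) = 0.7
  ((~q -> ((p -> (q & p)) -> ~q)) & (~q | q)) = min(1, 0.7) = 0.7
  Łukasiewicz value = 0.7
Difference: 0.3 − 0.7 = -0.40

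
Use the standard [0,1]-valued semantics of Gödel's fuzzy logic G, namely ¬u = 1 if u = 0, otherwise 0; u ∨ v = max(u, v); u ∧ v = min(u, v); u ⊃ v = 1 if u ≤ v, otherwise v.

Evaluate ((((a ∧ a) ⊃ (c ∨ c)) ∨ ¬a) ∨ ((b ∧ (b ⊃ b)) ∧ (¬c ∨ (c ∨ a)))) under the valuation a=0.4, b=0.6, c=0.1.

0.40

(a ∧ a) = min(0.4, 0.4) = 0.4
(c ∨ c) = max(0.1, 0.1) = 0.1
((a ∧ a) ⊃ (c ∨ c)): 0.4 > 0.1, so result = 0.1
¬a: Gödel ¬ of 0.4 = 0 (operand ≠ 0)
(((a ∧ a) ⊃ (c ∨ c)) ∨ ¬a) = max(0.1, 0) = 0.1
(b ⊃ b): 0.6 ≤ 0.6, so result = 1
(b ∧ (b ⊃ b)) = min(0.6, 1) = 0.6
¬c: Gödel ¬ of 0.1 = 0 (operand ≠ 0)
(c ∨ a) = max(0.1, 0.4) = 0.4
(¬c ∨ (c ∨ a)) = max(0, 0.4) = 0.4
((b ∧ (b ⊃ b)) ∧ (¬c ∨ (c ∨ a))) = min(0.6, 0.4) = 0.4
((((a ∧ a) ⊃ (c ∨ c)) ∨ ¬a) ∨ ((b ∧ (b ⊃ b)) ∧ (¬c ∨ (c ∨ a)))) = max(0.1, 0.4) = 0.4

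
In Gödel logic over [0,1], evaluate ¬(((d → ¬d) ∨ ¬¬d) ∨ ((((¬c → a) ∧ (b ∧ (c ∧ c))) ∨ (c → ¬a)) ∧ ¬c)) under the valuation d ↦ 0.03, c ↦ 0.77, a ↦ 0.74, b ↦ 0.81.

¬d: Gödel ¬ of 0.03 = 0 (operand ≠ 0)
(d → ¬d): 0.03 > 0, so result = 0
¬d: Gödel ¬ of 0.03 = 0 (operand ≠ 0)
¬¬d: Gödel ¬ of 0 = 1 (operand is 0)
((d → ¬d) ∨ ¬¬d) = max(0, 1) = 1
¬c: Gödel ¬ of 0.77 = 0 (operand ≠ 0)
(¬c → a): 0 ≤ 0.74, so result = 1
(c ∧ c) = min(0.77, 0.77) = 0.77
(b ∧ (c ∧ c)) = min(0.81, 0.77) = 0.77
((¬c → a) ∧ (b ∧ (c ∧ c))) = min(1, 0.77) = 0.77
¬a: Gödel ¬ of 0.74 = 0 (operand ≠ 0)
(c → ¬a): 0.77 > 0, so result = 0
(((¬c → a) ∧ (b ∧ (c ∧ c))) ∨ (c → ¬a)) = max(0.77, 0) = 0.77
¬c: Gödel ¬ of 0.77 = 0 (operand ≠ 0)
((((¬c → a) ∧ (b ∧ (c ∧ c))) ∨ (c → ¬a)) ∧ ¬c) = min(0.77, 0) = 0
(((d → ¬d) ∨ ¬¬d) ∨ ((((¬c → a) ∧ (b ∧ (c ∧ c))) ∨ (c → ¬a)) ∧ ¬c)) = max(1, 0) = 1
¬(((d → ¬d) ∨ ¬¬d) ∨ ((((¬c → a) ∧ (b ∧ (c ∧ c))) ∨ (c → ¬a)) ∧ ¬c)): Gödel ¬ of 1 = 0 (operand ≠ 0)

0.00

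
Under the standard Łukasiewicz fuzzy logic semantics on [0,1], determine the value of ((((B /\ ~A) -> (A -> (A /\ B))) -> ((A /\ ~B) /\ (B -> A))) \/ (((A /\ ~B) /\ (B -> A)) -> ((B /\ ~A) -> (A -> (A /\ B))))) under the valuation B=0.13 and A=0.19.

1.00

~A: Łukasiewicz ¬ gives 1 − 0.19 = 0.81
(B /\ ~A) = min(0.13, 0.81) = 0.13
(A /\ B) = min(0.19, 0.13) = 0.13
(A -> (A /\ B)): min(1, 1 − 0.19 + 0.13) = 0.94
((B /\ ~A) -> (A -> (A /\ B))): min(1, 1 − 0.13 + 0.94) = 1
~B: Łukasiewicz ¬ gives 1 − 0.13 = 0.87
(A /\ ~B) = min(0.19, 0.87) = 0.19
(B -> A): min(1, 1 − 0.13 + 0.19) = 1
((A /\ ~B) /\ (B -> A)) = min(0.19, 1) = 0.19
(((B /\ ~A) -> (A -> (A /\ B))) -> ((A /\ ~B) /\ (B -> A))): min(1, 1 − 1 + 0.19) = 0.19
~B: Łukasiewicz ¬ gives 1 − 0.13 = 0.87
(A /\ ~B) = min(0.19, 0.87) = 0.19
(B -> A): min(1, 1 − 0.13 + 0.19) = 1
((A /\ ~B) /\ (B -> A)) = min(0.19, 1) = 0.19
~A: Łukasiewicz ¬ gives 1 − 0.19 = 0.81
(B /\ ~A) = min(0.13, 0.81) = 0.13
(A /\ B) = min(0.19, 0.13) = 0.13
(A -> (A /\ B)): min(1, 1 − 0.19 + 0.13) = 0.94
((B /\ ~A) -> (A -> (A /\ B))): min(1, 1 − 0.13 + 0.94) = 1
(((A /\ ~B) /\ (B -> A)) -> ((B /\ ~A) -> (A -> (A /\ B)))): min(1, 1 − 0.19 + 1) = 1
((((B /\ ~A) -> (A -> (A /\ B))) -> ((A /\ ~B) /\ (B -> A))) \/ (((A /\ ~B) /\ (B -> A)) -> ((B /\ ~A) -> (A -> (A /\ B))))) = max(0.19, 1) = 1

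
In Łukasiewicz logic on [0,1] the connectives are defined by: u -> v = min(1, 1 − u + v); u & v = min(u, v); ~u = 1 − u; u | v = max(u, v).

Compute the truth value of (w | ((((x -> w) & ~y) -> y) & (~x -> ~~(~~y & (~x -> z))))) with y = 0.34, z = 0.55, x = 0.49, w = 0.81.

(x -> w): min(1, 1 − 0.49 + 0.81) = 1
~y: Łukasiewicz ¬ gives 1 − 0.34 = 0.66
((x -> w) & ~y) = min(1, 0.66) = 0.66
(((x -> w) & ~y) -> y): min(1, 1 − 0.66 + 0.34) = 0.68
~x: Łukasiewicz ¬ gives 1 − 0.49 = 0.51
~y: Łukasiewicz ¬ gives 1 − 0.34 = 0.66
~~y: Łukasiewicz ¬ gives 1 − 0.66 = 0.34
~x: Łukasiewicz ¬ gives 1 − 0.49 = 0.51
(~x -> z): min(1, 1 − 0.51 + 0.55) = 1
(~~y & (~x -> z)) = min(0.34, 1) = 0.34
~(~~y & (~x -> z)): Łukasiewicz ¬ gives 1 − 0.34 = 0.66
~~(~~y & (~x -> z)): Łukasiewicz ¬ gives 1 − 0.66 = 0.34
(~x -> ~~(~~y & (~x -> z))): min(1, 1 − 0.51 + 0.34) = 0.83
((((x -> w) & ~y) -> y) & (~x -> ~~(~~y & (~x -> z)))) = min(0.68, 0.83) = 0.68
(w | ((((x -> w) & ~y) -> y) & (~x -> ~~(~~y & (~x -> z))))) = max(0.81, 0.68) = 0.81

0.81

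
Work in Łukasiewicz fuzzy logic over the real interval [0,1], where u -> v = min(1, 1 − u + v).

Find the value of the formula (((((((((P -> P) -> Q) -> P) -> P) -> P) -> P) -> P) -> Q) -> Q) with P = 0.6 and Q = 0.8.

0.80

(P -> P): min(1, 1 − 0.6 + 0.6) = 1
((P -> P) -> Q): min(1, 1 − 1 + 0.8) = 0.8
(((P -> P) -> Q) -> P): min(1, 1 − 0.8 + 0.6) = 0.8
((((P -> P) -> Q) -> P) -> P): min(1, 1 − 0.8 + 0.6) = 0.8
(((((P -> P) -> Q) -> P) -> P) -> P): min(1, 1 − 0.8 + 0.6) = 0.8
((((((P -> P) -> Q) -> P) -> P) -> P) -> P): min(1, 1 − 0.8 + 0.6) = 0.8
(((((((P -> P) -> Q) -> P) -> P) -> P) -> P) -> P): min(1, 1 − 0.8 + 0.6) = 0.8
((((((((P -> P) -> Q) -> P) -> P) -> P) -> P) -> P) -> Q): min(1, 1 − 0.8 + 0.8) = 1
(((((((((P -> P) -> Q) -> P) -> P) -> P) -> P) -> P) -> Q) -> Q): min(1, 1 − 1 + 0.8) = 0.8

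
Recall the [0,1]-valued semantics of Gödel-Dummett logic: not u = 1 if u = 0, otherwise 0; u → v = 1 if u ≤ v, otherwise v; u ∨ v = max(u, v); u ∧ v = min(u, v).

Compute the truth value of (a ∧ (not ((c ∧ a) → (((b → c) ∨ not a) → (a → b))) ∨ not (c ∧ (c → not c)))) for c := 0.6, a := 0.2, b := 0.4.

0.20

(c ∧ a) = min(0.6, 0.2) = 0.2
(b → c): 0.4 ≤ 0.6, so result = 1
not a: Gödel ¬ of 0.2 = 0 (operand ≠ 0)
((b → c) ∨ not a) = max(1, 0) = 1
(a → b): 0.2 ≤ 0.4, so result = 1
(((b → c) ∨ not a) → (a → b)): 1 ≤ 1, so result = 1
((c ∧ a) → (((b → c) ∨ not a) → (a → b))): 0.2 ≤ 1, so result = 1
not ((c ∧ a) → (((b → c) ∨ not a) → (a → b))): Gödel ¬ of 1 = 0 (operand ≠ 0)
not c: Gödel ¬ of 0.6 = 0 (operand ≠ 0)
(c → not c): 0.6 > 0, so result = 0
(c ∧ (c → not c)) = min(0.6, 0) = 0
not (c ∧ (c → not c)): Gödel ¬ of 0 = 1 (operand is 0)
(not ((c ∧ a) → (((b → c) ∨ not a) → (a → b))) ∨ not (c ∧ (c → not c))) = max(0, 1) = 1
(a ∧ (not ((c ∧ a) → (((b → c) ∨ not a) → (a → b))) ∨ not (c ∧ (c → not c)))) = min(0.2, 1) = 0.2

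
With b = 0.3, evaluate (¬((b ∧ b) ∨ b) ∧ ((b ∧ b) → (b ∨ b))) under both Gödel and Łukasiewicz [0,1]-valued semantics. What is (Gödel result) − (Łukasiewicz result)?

-0.70

Gödel evaluation:
  (b ∧ b) = min(0.3, 0.3) = 0.3
  ((b ∧ b) ∨ b) = max(0.3, 0.3) = 0.3
  ¬((b ∧ b) ∨ b): Gödel ¬ of 0.3 = 0 (operand ≠ 0)
  (b ∧ b) = min(0.3, 0.3) = 0.3
  (b ∨ b) = max(0.3, 0.3) = 0.3
  ((b ∧ b) → (b ∨ b)): 0.3 ≤ 0.3, so result = 1
  (¬((b ∧ b) ∨ b) ∧ ((b ∧ b) → (b ∨ b))) = min(0, 1) = 0
  Gödel value = 0
Łukasiewicz evaluation:
  (b ∧ b) = min(0.3, 0.3) = 0.3
  ((b ∧ b) ∨ b) = max(0.3, 0.3) = 0.3
  ¬((b ∧ b) ∨ b): Łukasiewicz ¬ gives 1 − 0.3 = 0.7
  (b ∧ b) = min(0.3, 0.3) = 0.3
  (b ∨ b) = max(0.3, 0.3) = 0.3
  ((b ∧ b) → (b ∨ b)): min(1, 1 − 0.3 + 0.3) = 1
  (¬((b ∧ b) ∨ b) ∧ ((b ∧ b) → (b ∨ b))) = min(0.7, 1) = 0.7
  Łukasiewicz value = 0.7
Difference: 0 − 0.7 = -0.70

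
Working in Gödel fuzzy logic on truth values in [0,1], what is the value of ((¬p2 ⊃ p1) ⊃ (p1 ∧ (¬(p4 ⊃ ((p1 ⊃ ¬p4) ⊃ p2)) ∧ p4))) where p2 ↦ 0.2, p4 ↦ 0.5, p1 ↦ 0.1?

¬p2: Gödel ¬ of 0.2 = 0 (operand ≠ 0)
(¬p2 ⊃ p1): 0 ≤ 0.1, so result = 1
¬p4: Gödel ¬ of 0.5 = 0 (operand ≠ 0)
(p1 ⊃ ¬p4): 0.1 > 0, so result = 0
((p1 ⊃ ¬p4) ⊃ p2): 0 ≤ 0.2, so result = 1
(p4 ⊃ ((p1 ⊃ ¬p4) ⊃ p2)): 0.5 ≤ 1, so result = 1
¬(p4 ⊃ ((p1 ⊃ ¬p4) ⊃ p2)): Gödel ¬ of 1 = 0 (operand ≠ 0)
(¬(p4 ⊃ ((p1 ⊃ ¬p4) ⊃ p2)) ∧ p4) = min(0, 0.5) = 0
(p1 ∧ (¬(p4 ⊃ ((p1 ⊃ ¬p4) ⊃ p2)) ∧ p4)) = min(0.1, 0) = 0
((¬p2 ⊃ p1) ⊃ (p1 ∧ (¬(p4 ⊃ ((p1 ⊃ ¬p4) ⊃ p2)) ∧ p4))): 1 > 0, so result = 0

0.00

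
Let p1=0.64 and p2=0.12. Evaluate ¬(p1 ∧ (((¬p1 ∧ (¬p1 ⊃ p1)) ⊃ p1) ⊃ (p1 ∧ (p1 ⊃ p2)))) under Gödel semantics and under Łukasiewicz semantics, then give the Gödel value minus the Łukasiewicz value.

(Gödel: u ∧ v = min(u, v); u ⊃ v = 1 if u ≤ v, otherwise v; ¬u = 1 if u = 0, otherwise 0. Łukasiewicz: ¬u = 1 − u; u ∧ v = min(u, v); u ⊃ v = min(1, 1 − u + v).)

-0.52

Gödel evaluation:
  ¬p1: Gödel ¬ of 0.64 = 0 (operand ≠ 0)
  ¬p1: Gödel ¬ of 0.64 = 0 (operand ≠ 0)
  (¬p1 ⊃ p1): 0 ≤ 0.64, so result = 1
  (¬p1 ∧ (¬p1 ⊃ p1)) = min(0, 1) = 0
  ((¬p1 ∧ (¬p1 ⊃ p1)) ⊃ p1): 0 ≤ 0.64, so result = 1
  (p1 ⊃ p2): 0.64 > 0.12, so result = 0.12
  (p1 ∧ (p1 ⊃ p2)) = min(0.64, 0.12) = 0.12
  (((¬p1 ∧ (¬p1 ⊃ p1)) ⊃ p1) ⊃ (p1 ∧ (p1 ⊃ p2))): 1 > 0.12, so result = 0.12
  (p1 ∧ (((¬p1 ∧ (¬p1 ⊃ p1)) ⊃ p1) ⊃ (p1 ∧ (p1 ⊃ p2)))) = min(0.64, 0.12) = 0.12
  ¬(p1 ∧ (((¬p1 ∧ (¬p1 ⊃ p1)) ⊃ p1) ⊃ (p1 ∧ (p1 ⊃ p2)))): Gödel ¬ of 0.12 = 0 (operand ≠ 0)
  Gödel value = 0
Łukasiewicz evaluation:
  ¬p1: Łukasiewicz ¬ gives 1 − 0.64 = 0.36
  ¬p1: Łukasiewicz ¬ gives 1 − 0.64 = 0.36
  (¬p1 ⊃ p1): min(1, 1 − 0.36 + 0.64) = 1
  (¬p1 ∧ (¬p1 ⊃ p1)) = min(0.36, 1) = 0.36
  ((¬p1 ∧ (¬p1 ⊃ p1)) ⊃ p1): min(1, 1 − 0.36 + 0.64) = 1
  (p1 ⊃ p2): min(1, 1 − 0.64 + 0.12) = 0.48
  (p1 ∧ (p1 ⊃ p2)) = min(0.64, 0.48) = 0.48
  (((¬p1 ∧ (¬p1 ⊃ p1)) ⊃ p1) ⊃ (p1 ∧ (p1 ⊃ p2))): min(1, 1 − 1 + 0.48) = 0.48
  (p1 ∧ (((¬p1 ∧ (¬p1 ⊃ p1)) ⊃ p1) ⊃ (p1 ∧ (p1 ⊃ p2)))) = min(0.64, 0.48) = 0.48
  ¬(p1 ∧ (((¬p1 ∧ (¬p1 ⊃ p1)) ⊃ p1) ⊃ (p1 ∧ (p1 ⊃ p2)))): Łukasiewicz ¬ gives 1 − 0.48 = 0.52
  Łukasiewicz value = 0.52
Difference: 0 − 0.52 = -0.52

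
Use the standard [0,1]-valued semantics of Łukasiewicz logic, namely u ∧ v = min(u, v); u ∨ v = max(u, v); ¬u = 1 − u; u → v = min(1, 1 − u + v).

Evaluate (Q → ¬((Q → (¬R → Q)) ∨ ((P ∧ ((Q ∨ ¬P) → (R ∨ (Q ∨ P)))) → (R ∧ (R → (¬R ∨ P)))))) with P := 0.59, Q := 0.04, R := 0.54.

0.96

¬R: Łukasiewicz ¬ gives 1 − 0.54 = 0.46
(¬R → Q): min(1, 1 − 0.46 + 0.04) = 0.58
(Q → (¬R → Q)): min(1, 1 − 0.04 + 0.58) = 1
¬P: Łukasiewicz ¬ gives 1 − 0.59 = 0.41
(Q ∨ ¬P) = max(0.04, 0.41) = 0.41
(Q ∨ P) = max(0.04, 0.59) = 0.59
(R ∨ (Q ∨ P)) = max(0.54, 0.59) = 0.59
((Q ∨ ¬P) → (R ∨ (Q ∨ P))): min(1, 1 − 0.41 + 0.59) = 1
(P ∧ ((Q ∨ ¬P) → (R ∨ (Q ∨ P)))) = min(0.59, 1) = 0.59
¬R: Łukasiewicz ¬ gives 1 − 0.54 = 0.46
(¬R ∨ P) = max(0.46, 0.59) = 0.59
(R → (¬R ∨ P)): min(1, 1 − 0.54 + 0.59) = 1
(R ∧ (R → (¬R ∨ P))) = min(0.54, 1) = 0.54
((P ∧ ((Q ∨ ¬P) → (R ∨ (Q ∨ P)))) → (R ∧ (R → (¬R ∨ P)))): min(1, 1 − 0.59 + 0.54) = 0.95
((Q → (¬R → Q)) ∨ ((P ∧ ((Q ∨ ¬P) → (R ∨ (Q ∨ P)))) → (R ∧ (R → (¬R ∨ P))))) = max(1, 0.95) = 1
¬((Q → (¬R → Q)) ∨ ((P ∧ ((Q ∨ ¬P) → (R ∨ (Q ∨ P)))) → (R ∧ (R → (¬R ∨ P))))): Łukasiewicz ¬ gives 1 − 1 = 0
(Q → ¬((Q → (¬R → Q)) ∨ ((P ∧ ((Q ∨ ¬P) → (R ∨ (Q ∨ P)))) → (R ∧ (R → (¬R ∨ P)))))): min(1, 1 − 0.04 + 0) = 0.96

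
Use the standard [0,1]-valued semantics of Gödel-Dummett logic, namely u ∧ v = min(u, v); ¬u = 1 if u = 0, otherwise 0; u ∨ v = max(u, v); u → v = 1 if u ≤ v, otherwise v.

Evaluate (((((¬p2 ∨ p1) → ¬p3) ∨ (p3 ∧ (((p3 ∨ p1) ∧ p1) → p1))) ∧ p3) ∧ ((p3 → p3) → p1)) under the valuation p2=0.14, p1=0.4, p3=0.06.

0.06

¬p2: Gödel ¬ of 0.14 = 0 (operand ≠ 0)
(¬p2 ∨ p1) = max(0, 0.4) = 0.4
¬p3: Gödel ¬ of 0.06 = 0 (operand ≠ 0)
((¬p2 ∨ p1) → ¬p3): 0.4 > 0, so result = 0
(p3 ∨ p1) = max(0.06, 0.4) = 0.4
((p3 ∨ p1) ∧ p1) = min(0.4, 0.4) = 0.4
(((p3 ∨ p1) ∧ p1) → p1): 0.4 ≤ 0.4, so result = 1
(p3 ∧ (((p3 ∨ p1) ∧ p1) → p1)) = min(0.06, 1) = 0.06
(((¬p2 ∨ p1) → ¬p3) ∨ (p3 ∧ (((p3 ∨ p1) ∧ p1) → p1))) = max(0, 0.06) = 0.06
((((¬p2 ∨ p1) → ¬p3) ∨ (p3 ∧ (((p3 ∨ p1) ∧ p1) → p1))) ∧ p3) = min(0.06, 0.06) = 0.06
(p3 → p3): 0.06 ≤ 0.06, so result = 1
((p3 → p3) → p1): 1 > 0.4, so result = 0.4
(((((¬p2 ∨ p1) → ¬p3) ∨ (p3 ∧ (((p3 ∨ p1) ∧ p1) → p1))) ∧ p3) ∧ ((p3 → p3) → p1)) = min(0.06, 0.4) = 0.06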